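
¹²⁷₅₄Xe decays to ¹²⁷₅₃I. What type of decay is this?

beta-plus decay or electron capture

ΔA = 127 − 127 = 0; ΔZ = 53 − 54 = -1.
A is unchanged and Z drops by 1 — a proton has become a neutron (β⁺ emission or electron capture).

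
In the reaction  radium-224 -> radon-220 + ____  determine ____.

alpha particle

Conserve mass number: 224 = 220 + A, so A = 4.
Conserve atomic number: 88 = 86 + Z, so Z = 2.
A = 4 and Z = 2 is helium-4 — an alpha particle.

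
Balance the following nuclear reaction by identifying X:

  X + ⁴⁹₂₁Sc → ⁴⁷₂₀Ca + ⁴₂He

Conserve mass number: A + 49 = 47 + 4, so A = 2.
Conserve atomic number: Z + 21 = 20 + 2, so Z = 1.
A = 2 and Z = 1 is ²₁H — a deuteron.

deuteron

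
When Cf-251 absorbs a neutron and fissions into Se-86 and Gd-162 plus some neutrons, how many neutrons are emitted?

4

Conserve mass number: 252 = 86 + 162 + k, so k = 252 − 248 = 4.
Check atomic number: 98 = 34 + 64 + 0 = 98. ✓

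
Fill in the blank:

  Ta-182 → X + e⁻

W-182

Conserve mass number: 182 = A + 0, so A = 182.
Conserve atomic number: 73 = Z − 1, so Z = 74.
Z = 74 is tungsten, so the species is W-182.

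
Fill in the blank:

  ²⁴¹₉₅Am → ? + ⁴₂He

Np-237

Conserve mass number: 241 = A + 4, so A = 237.
Conserve atomic number: 95 = Z + 2, so Z = 93.
Z = 93 is neptunium, so the species is ²³⁷₉₃Np.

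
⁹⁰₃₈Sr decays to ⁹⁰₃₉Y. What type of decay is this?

ΔA = 90 − 90 = 0; ΔZ = 39 − 38 = +1.
A is unchanged and Z rises by 1 — a neutron has become a proton (β⁻ decay).

beta-minus decay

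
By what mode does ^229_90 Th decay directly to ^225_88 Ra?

alpha decay

ΔA = 225 − 229 = -4; ΔZ = 88 − 90 = -2.
A drops by 4 and Z drops by 2 — the signature of alpha emission.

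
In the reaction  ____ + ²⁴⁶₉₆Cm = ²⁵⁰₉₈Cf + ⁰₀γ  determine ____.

alpha particle

Conserve mass number: A + 246 = 250 + 0, so A = 4.
Conserve atomic number: Z + 96 = 98 + 0, so Z = 2.
A = 4 and Z = 2 is ⁴₂He — an alpha particle.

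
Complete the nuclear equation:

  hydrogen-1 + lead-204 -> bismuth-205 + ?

gamma ray

Conserve mass number: 1 + 204 = 205 + A, so A = 0.
Conserve atomic number: 1 + 82 = 83 + Z, so Z = 0.
A = 0 and Z = 0 is γ — a gamma ray.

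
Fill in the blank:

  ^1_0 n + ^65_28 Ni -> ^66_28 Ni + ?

Conserve mass number: 1 + 65 = 66 + A, so A = 0.
Conserve atomic number: 0 + 28 = 28 + Z, so Z = 0.
A = 0 and Z = 0 is ^0_0 γ — a gamma ray.

gamma ray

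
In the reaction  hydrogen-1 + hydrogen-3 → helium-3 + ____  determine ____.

Conserve mass number: 1 + 3 = 3 + A, so A = 1.
Conserve atomic number: 1 + 1 = 2 + Z, so Z = 0.
A = 1 and Z = 0 is neutron — a neutron.

neutron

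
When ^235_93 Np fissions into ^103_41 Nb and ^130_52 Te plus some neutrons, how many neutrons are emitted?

2

Conserve mass number: 235 = 103 + 130 + k, so k = 235 − 233 = 2.
Check atomic number: 93 = 41 + 52 + 0 = 93. ✓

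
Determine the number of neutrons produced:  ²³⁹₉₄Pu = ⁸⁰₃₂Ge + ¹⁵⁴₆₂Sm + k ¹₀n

5

Conserve mass number: 239 = 80 + 154 + k, so k = 239 − 234 = 5.
Check atomic number: 94 = 32 + 62 + 0 = 94. ✓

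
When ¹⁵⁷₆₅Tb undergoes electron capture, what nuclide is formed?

Gd-157

Electron capture: mass number changes by +0, atomic number by -1.
A: 157 = 157; Z: 65 − 1 = 64.
Z = 64 is gadolinium, so the daughter is ¹⁵⁷₆₄Gd.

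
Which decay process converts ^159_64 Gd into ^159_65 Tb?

beta-minus decay

ΔA = 159 − 159 = 0; ΔZ = 65 − 64 = +1.
A is unchanged and Z rises by 1 — a neutron has become a proton (β⁻ decay).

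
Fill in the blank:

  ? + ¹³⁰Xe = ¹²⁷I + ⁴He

Conserve mass number: A + 130 = 127 + 4, so A = 1.
Conserve atomic number: Z + 54 = 53 + 2, so Z = 1.
A = 1 and Z = 1 is ¹H — a proton.

proton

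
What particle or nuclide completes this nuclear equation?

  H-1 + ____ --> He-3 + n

Conserve mass number: 1 + A = 3 + 1, so A = 3.
Conserve atomic number: 1 + Z = 2 + 0, so Z = 1.
A = 3 and Z = 1 is H-3 — a triton.

triton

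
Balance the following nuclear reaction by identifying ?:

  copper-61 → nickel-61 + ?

positron

Conserve mass number: 61 = 61 + A, so A = 0.
Conserve atomic number: 29 = 28 + Z, so Z = 1.
A = 0 and Z = 1 is e⁺ — a positron.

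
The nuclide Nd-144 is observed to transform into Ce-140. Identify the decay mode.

ΔA = 140 − 144 = -4; ΔZ = 58 − 60 = -2.
A drops by 4 and Z drops by 2 — the signature of alpha emission.

alpha decay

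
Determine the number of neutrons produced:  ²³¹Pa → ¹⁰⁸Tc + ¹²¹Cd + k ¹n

Conserve mass number: 231 = 108 + 121 + k, so k = 231 − 229 = 2.
Check atomic number: 91 = 43 + 48 + 0 = 91. ✓

2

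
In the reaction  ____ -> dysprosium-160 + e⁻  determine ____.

Conserve mass number: A = 160 + 0, so A = 160.
Conserve atomic number: Z = 66 − 1, so Z = 65.
Z = 65 is terbium, so the species is terbium-160.

Tb-160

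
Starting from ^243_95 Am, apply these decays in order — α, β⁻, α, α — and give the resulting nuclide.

Start: (A, Z) = (243, 95).
After α: (239, 93).
After β⁻: (239, 94).
After α: (235, 92).
After α: (231, 90).
Z = 90 is thorium.

Th-231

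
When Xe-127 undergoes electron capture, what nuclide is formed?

Electron capture: mass number changes by +0, atomic number by -1.
A: 127 = 127; Z: 54 − 1 = 53.
Z = 53 is iodine, so the daughter is I-127.

I-127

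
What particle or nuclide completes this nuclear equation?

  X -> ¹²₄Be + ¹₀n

Conserve mass number: A = 12 + 1, so A = 13.
Conserve atomic number: Z = 4 + 0, so Z = 4.
Z = 4 is beryllium, so the species is ¹³₄Be.

Be-13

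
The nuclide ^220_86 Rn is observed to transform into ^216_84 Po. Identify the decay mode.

alpha decay

ΔA = 216 − 220 = -4; ΔZ = 84 − 86 = -2.
A drops by 4 and Z drops by 2 — the signature of alpha emission.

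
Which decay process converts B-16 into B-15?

neutron emission

ΔA = 15 − 16 = -1; ΔZ = 5 − 5 = +0.
A drops by 1 with Z unchanged — a neutron was emitted.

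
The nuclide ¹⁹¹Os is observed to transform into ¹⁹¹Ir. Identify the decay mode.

beta-minus decay

ΔA = 191 − 191 = 0; ΔZ = 77 − 76 = +1.
A is unchanged and Z rises by 1 — a neutron has become a proton (β⁻ decay).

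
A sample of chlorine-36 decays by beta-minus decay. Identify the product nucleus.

Ar-36

Beta-minus decay: mass number changes by +0, atomic number by +1.
A: 36 = 36; Z: 17 + 1 = 18.
Z = 18 is argon, so the daughter is argon-36.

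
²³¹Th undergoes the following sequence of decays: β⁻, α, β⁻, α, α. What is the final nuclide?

Rn-219

Start: (A, Z) = (231, 90).
After β⁻: (231, 91).
After α: (227, 89).
After β⁻: (227, 90).
After α: (223, 88).
After α: (219, 86).
Z = 86 is radon.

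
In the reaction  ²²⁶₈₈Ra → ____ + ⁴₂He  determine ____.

Rn-222

Conserve mass number: 226 = A + 4, so A = 222.
Conserve atomic number: 88 = Z + 2, so Z = 86.
Z = 86 is radon, so the species is ²²²₈₆Rn.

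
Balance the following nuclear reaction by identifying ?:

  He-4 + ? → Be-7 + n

alpha particle

Conserve mass number: 4 + A = 7 + 1, so A = 4.
Conserve atomic number: 2 + Z = 4 + 0, so Z = 2.
A = 4 and Z = 2 is He-4 — an alpha particle.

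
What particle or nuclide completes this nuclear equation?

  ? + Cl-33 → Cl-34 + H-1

deuteron

Conserve mass number: A + 33 = 34 + 1, so A = 2.
Conserve atomic number: Z + 17 = 17 + 1, so Z = 1.
A = 2 and Z = 1 is H-2 — a deuteron.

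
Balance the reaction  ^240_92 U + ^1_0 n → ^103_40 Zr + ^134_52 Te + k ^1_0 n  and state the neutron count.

Conserve mass number: 241 = 103 + 134 + k, so k = 241 − 237 = 4.
Check atomic number: 92 = 40 + 52 + 0 = 92. ✓

4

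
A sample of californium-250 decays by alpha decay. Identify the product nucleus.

Alpha decay: mass number changes by -4, atomic number by -2.
A: 250 − 4 = 246; Z: 98 − 2 = 96.
Z = 96 is curium, so the daughter is curium-246.

Cm-246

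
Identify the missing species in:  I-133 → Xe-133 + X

beta-minus particle

Conserve mass number: 133 = 133 + A, so A = 0.
Conserve atomic number: 53 = 54 + Z, so Z = -1.
A = 0 and Z = -1 is e⁻ — a beta-minus particle.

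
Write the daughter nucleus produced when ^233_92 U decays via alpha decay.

Th-229

Alpha decay: mass number changes by -4, atomic number by -2.
A: 233 − 4 = 229; Z: 92 − 2 = 90.
Z = 90 is thorium, so the daughter is ^229_90 Th.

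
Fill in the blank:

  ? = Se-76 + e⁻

Conserve mass number: A = 76 + 0, so A = 76.
Conserve atomic number: Z = 34 − 1, so Z = 33.
Z = 33 is arsenic, so the species is As-76.

As-76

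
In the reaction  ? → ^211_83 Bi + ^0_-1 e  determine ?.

Conserve mass number: A = 211 + 0, so A = 211.
Conserve atomic number: Z = 83 − 1, so Z = 82.
Z = 82 is lead, so the species is ^211_82 Pb.

Pb-211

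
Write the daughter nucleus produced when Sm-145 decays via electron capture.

Pm-145

Electron capture: mass number changes by +0, atomic number by -1.
A: 145 = 145; Z: 62 − 1 = 61.
Z = 61 is promethium, so the daughter is Pm-145.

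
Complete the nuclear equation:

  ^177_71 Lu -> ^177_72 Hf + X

Conserve mass number: 177 = 177 + A, so A = 0.
Conserve atomic number: 71 = 72 + Z, so Z = -1.
A = 0 and Z = -1 is ^0_-1 e — a beta-minus particle.

beta-minus particle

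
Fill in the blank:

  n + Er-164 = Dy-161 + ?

alpha particle

Conserve mass number: 1 + 164 = 161 + A, so A = 4.
Conserve atomic number: 0 + 68 = 66 + Z, so Z = 2.
A = 4 and Z = 2 is He-4 — an alpha particle.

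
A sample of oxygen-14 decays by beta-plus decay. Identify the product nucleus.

Beta-plus decay: mass number changes by +0, atomic number by -1.
A: 14 = 14; Z: 8 − 1 = 7.
Z = 7 is nitrogen, so the daughter is nitrogen-14.

N-14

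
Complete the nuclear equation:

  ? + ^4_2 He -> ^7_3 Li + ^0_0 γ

Conserve mass number: A + 4 = 7 + 0, so A = 3.
Conserve atomic number: Z + 2 = 3 + 0, so Z = 1.
A = 3 and Z = 1 is ^3_1 H — a triton.

triton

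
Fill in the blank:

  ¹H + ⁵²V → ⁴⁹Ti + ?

Conserve mass number: 1 + 52 = 49 + A, so A = 4.
Conserve atomic number: 1 + 23 = 22 + Z, so Z = 2.
A = 4 and Z = 2 is ⁴He — an alpha particle.

alpha particle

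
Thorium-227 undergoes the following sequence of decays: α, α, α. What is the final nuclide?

Start: (A, Z) = (227, 90).
After α: (223, 88).
After α: (219, 86).
After α: (215, 84).
Z = 84 is polonium.

Po-215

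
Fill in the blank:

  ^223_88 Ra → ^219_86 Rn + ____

Conserve mass number: 223 = 219 + A, so A = 4.
Conserve atomic number: 88 = 86 + Z, so Z = 2.
A = 4 and Z = 2 is ^4_2 He — an alpha particle.

alpha particle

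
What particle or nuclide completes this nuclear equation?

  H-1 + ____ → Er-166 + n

Ho-166

Conserve mass number: 1 + A = 166 + 1, so A = 166.
Conserve atomic number: 1 + Z = 68 + 0, so Z = 67.
Z = 67 is holmium, so the species is Ho-166.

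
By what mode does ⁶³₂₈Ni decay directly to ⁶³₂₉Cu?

ΔA = 63 − 63 = 0; ΔZ = 29 − 28 = +1.
A is unchanged and Z rises by 1 — a neutron has become a proton (β⁻ decay).

beta-minus decay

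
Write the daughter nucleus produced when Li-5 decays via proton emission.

He-4

Proton emission: mass number changes by -1, atomic number by -1.
A: 5 − 1 = 4; Z: 3 − 1 = 2.
Z = 2 is helium, so the daughter is He-4.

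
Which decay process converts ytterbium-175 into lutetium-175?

beta-minus decay

ΔA = 175 − 175 = 0; ΔZ = 71 − 70 = +1.
A is unchanged and Z rises by 1 — a neutron has become a proton (β⁻ decay).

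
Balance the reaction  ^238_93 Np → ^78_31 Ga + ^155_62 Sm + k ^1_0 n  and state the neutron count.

5

Conserve mass number: 238 = 78 + 155 + k, so k = 238 − 233 = 5.
Check atomic number: 93 = 31 + 62 + 0 = 93. ✓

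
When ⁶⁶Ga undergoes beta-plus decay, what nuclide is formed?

Beta-plus decay: mass number changes by +0, atomic number by -1.
A: 66 = 66; Z: 31 − 1 = 30.
Z = 30 is zinc, so the daughter is ⁶⁶Zn.

Zn-66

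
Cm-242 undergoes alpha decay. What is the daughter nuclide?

Alpha decay: mass number changes by -4, atomic number by -2.
A: 242 − 4 = 238; Z: 96 − 2 = 94.
Z = 94 is plutonium, so the daughter is Pu-238.

Pu-238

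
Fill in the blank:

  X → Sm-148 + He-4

Gd-152

Conserve mass number: A = 148 + 4, so A = 152.
Conserve atomic number: Z = 62 + 2, so Z = 64.
Z = 64 is gadolinium, so the species is Gd-152.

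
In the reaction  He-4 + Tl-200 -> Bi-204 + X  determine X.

Conserve mass number: 4 + 200 = 204 + A, so A = 0.
Conserve atomic number: 2 + 81 = 83 + Z, so Z = 0.
A = 0 and Z = 0 is γ — a gamma ray.

gamma ray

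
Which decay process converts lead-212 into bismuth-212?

beta-minus decay

ΔA = 212 − 212 = 0; ΔZ = 83 − 82 = +1.
A is unchanged and Z rises by 1 — a neutron has become a proton (β⁻ decay).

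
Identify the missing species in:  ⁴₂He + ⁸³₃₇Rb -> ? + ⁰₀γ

Y-87

Conserve mass number: 4 + 83 = A + 0, so A = 87.
Conserve atomic number: 2 + 37 = Z + 0, so Z = 39.
Z = 39 is yttrium, so the species is ⁸⁷₃₉Y.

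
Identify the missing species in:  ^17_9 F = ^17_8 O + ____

positron

Conserve mass number: 17 = 17 + A, so A = 0.
Conserve atomic number: 9 = 8 + Z, so Z = 1.
A = 0 and Z = 1 is ^0_1 e — a positron.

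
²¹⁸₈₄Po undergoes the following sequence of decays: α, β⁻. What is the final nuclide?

Start: (A, Z) = (218, 84).
After α: (214, 82).
After β⁻: (214, 83).
Z = 83 is bismuth.

Bi-214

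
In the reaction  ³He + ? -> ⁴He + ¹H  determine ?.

Conserve mass number: 3 + A = 4 + 1, so A = 2.
Conserve atomic number: 2 + Z = 2 + 1, so Z = 1.
A = 2 and Z = 1 is ²H — a deuteron.

deuteron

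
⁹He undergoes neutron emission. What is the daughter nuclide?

Neutron emission: mass number changes by -1, atomic number by +0.
A: 9 − 1 = 8; Z: 2 = 2.
Z = 2 is helium, so the daughter is ⁸He.

He-8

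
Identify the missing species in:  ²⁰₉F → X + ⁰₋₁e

Ne-20

Conserve mass number: 20 = A + 0, so A = 20.
Conserve atomic number: 9 = Z − 1, so Z = 10.
Z = 10 is neon, so the species is ²⁰₁₀Ne.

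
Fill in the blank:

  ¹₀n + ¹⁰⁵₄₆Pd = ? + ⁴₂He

Conserve mass number: 1 + 105 = A + 4, so A = 102.
Conserve atomic number: 0 + 46 = Z + 2, so Z = 44.
Z = 44 is ruthenium, so the species is ¹⁰²₄₄Ru.

Ru-102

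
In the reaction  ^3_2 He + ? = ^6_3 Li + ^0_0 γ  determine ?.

Conserve mass number: 3 + A = 6 + 0, so A = 3.
Conserve atomic number: 2 + Z = 3 + 0, so Z = 1.
A = 3 and Z = 1 is ^3_1 H — a triton.

triton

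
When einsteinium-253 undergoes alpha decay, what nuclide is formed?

Alpha decay: mass number changes by -4, atomic number by -2.
A: 253 − 4 = 249; Z: 99 − 2 = 97.
Z = 97 is berkelium, so the daughter is berkelium-249.

Bk-249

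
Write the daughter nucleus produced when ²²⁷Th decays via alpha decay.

Ra-223

Alpha decay: mass number changes by -4, atomic number by -2.
A: 227 − 4 = 223; Z: 90 − 2 = 88.
Z = 88 is radium, so the daughter is ²²³Ra.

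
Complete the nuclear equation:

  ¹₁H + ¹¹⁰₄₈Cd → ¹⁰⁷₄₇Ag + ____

alpha particle

Conserve mass number: 1 + 110 = 107 + A, so A = 4.
Conserve atomic number: 1 + 48 = 47 + Z, so Z = 2.
A = 4 and Z = 2 is ⁴₂He — an alpha particle.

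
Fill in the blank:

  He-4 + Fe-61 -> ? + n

Ni-64

Conserve mass number: 4 + 61 = A + 1, so A = 64.
Conserve atomic number: 2 + 26 = Z + 0, so Z = 28.
Z = 28 is nickel, so the species is Ni-64.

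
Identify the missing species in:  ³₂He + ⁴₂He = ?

Be-7

Conserve mass number: 3 + 4 = A, so A = 7.
Conserve atomic number: 2 + 2 = Z, so Z = 4.
Z = 4 is beryllium, so the species is ⁷₄Be.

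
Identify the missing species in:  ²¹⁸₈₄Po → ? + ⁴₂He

Pb-214

Conserve mass number: 218 = A + 4, so A = 214.
Conserve atomic number: 84 = Z + 2, so Z = 82.
Z = 82 is lead, so the species is ²¹⁴₈₂Pb.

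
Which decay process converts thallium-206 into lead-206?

ΔA = 206 − 206 = 0; ΔZ = 82 − 81 = +1.
A is unchanged and Z rises by 1 — a neutron has become a proton (β⁻ decay).

beta-minus decay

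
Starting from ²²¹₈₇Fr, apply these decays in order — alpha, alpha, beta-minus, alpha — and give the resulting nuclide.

Start: (A, Z) = (221, 87).
After α: (217, 85).
After α: (213, 83).
After β⁻: (213, 84).
After α: (209, 82).
Z = 82 is lead.

Pb-209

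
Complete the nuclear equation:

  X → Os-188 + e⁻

Re-188

Conserve mass number: A = 188 + 0, so A = 188.
Conserve atomic number: Z = 76 − 1, so Z = 75.
Z = 75 is rhenium, so the species is Re-188.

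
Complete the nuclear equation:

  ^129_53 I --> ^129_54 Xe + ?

beta-minus particle

Conserve mass number: 129 = 129 + A, so A = 0.
Conserve atomic number: 53 = 54 + Z, so Z = -1.
A = 0 and Z = -1 is ^0_-1 e — a beta-minus particle.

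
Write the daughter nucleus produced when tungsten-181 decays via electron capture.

Electron capture: mass number changes by +0, atomic number by -1.
A: 181 = 181; Z: 74 − 1 = 73.
Z = 73 is tantalum, so the daughter is tantalum-181.

Ta-181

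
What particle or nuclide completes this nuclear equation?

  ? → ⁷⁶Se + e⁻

Conserve mass number: A = 76 + 0, so A = 76.
Conserve atomic number: Z = 34 − 1, so Z = 33.
Z = 33 is arsenic, so the species is ⁷⁶As.

As-76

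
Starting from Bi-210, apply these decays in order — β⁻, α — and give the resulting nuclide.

Start: (A, Z) = (210, 83).
After β⁻: (210, 84).
After α: (206, 82).
Z = 82 is lead.

Pb-206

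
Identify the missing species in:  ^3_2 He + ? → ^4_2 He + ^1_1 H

deuteron

Conserve mass number: 3 + A = 4 + 1, so A = 2.
Conserve atomic number: 2 + Z = 2 + 1, so Z = 1.
A = 2 and Z = 1 is ^2_1 H — a deuteron.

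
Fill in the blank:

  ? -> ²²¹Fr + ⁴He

Conserve mass number: A = 221 + 4, so A = 225.
Conserve atomic number: Z = 87 + 2, so Z = 89.
Z = 89 is actinium, so the species is ²²⁵Ac.

Ac-225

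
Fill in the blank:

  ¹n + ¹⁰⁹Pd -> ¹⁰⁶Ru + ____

alpha particle

Conserve mass number: 1 + 109 = 106 + A, so A = 4.
Conserve atomic number: 0 + 46 = 44 + Z, so Z = 2.
A = 4 and Z = 2 is ⁴He — an alpha particle.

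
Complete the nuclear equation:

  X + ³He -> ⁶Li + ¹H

Conserve mass number: A + 3 = 6 + 1, so A = 4.
Conserve atomic number: Z + 2 = 3 + 1, so Z = 2.
A = 4 and Z = 2 is ⁴He — an alpha particle.

alpha particle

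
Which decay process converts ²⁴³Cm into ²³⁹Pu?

alpha decay

ΔA = 239 − 243 = -4; ΔZ = 94 − 96 = -2.
A drops by 4 and Z drops by 2 — the signature of alpha emission.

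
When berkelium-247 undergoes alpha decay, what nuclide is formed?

Alpha decay: mass number changes by -4, atomic number by -2.
A: 247 − 4 = 243; Z: 97 − 2 = 95.
Z = 95 is americium, so the daughter is americium-243.

Am-243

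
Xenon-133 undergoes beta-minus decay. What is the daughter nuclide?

Beta-minus decay: mass number changes by +0, atomic number by +1.
A: 133 = 133; Z: 54 + 1 = 55.
Z = 55 is caesium, so the daughter is caesium-133.

Cs-133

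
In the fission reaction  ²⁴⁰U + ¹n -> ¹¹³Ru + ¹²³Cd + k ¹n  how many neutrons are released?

5

Conserve mass number: 241 = 113 + 123 + k, so k = 241 − 236 = 5.
Check atomic number: 92 = 44 + 48 + 0 = 92. ✓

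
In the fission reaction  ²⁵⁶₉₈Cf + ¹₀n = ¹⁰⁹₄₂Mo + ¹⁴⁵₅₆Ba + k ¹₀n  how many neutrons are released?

3

Conserve mass number: 257 = 109 + 145 + k, so k = 257 − 254 = 3.
Check atomic number: 98 = 42 + 56 + 0 = 98. ✓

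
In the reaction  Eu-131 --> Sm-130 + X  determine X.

Conserve mass number: 131 = 130 + A, so A = 1.
Conserve atomic number: 63 = 62 + Z, so Z = 1.
A = 1 and Z = 1 is H-1 — a proton.

proton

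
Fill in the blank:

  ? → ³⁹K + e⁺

Ca-39

Conserve mass number: A = 39 + 0, so A = 39.
Conserve atomic number: Z = 19 + 1, so Z = 20.
Z = 20 is calcium, so the species is ³⁹Ca.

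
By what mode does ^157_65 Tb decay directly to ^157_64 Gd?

ΔA = 157 − 157 = 0; ΔZ = 64 − 65 = -1.
A is unchanged and Z drops by 1 — a proton has become a neutron (β⁺ emission or electron capture).

beta-plus decay or electron capture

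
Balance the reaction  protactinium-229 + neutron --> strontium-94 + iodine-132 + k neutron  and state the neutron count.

Conserve mass number: 230 = 94 + 132 + k, so k = 230 − 226 = 4.
Check atomic number: 91 = 38 + 53 + 0 = 91. ✓

4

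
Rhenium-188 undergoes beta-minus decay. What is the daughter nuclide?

Beta-minus decay: mass number changes by +0, atomic number by +1.
A: 188 = 188; Z: 75 + 1 = 76.
Z = 76 is osmium, so the daughter is osmium-188.

Os-188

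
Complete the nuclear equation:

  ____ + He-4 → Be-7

He-3

Conserve mass number: A + 4 = 7, so A = 3.
Conserve atomic number: Z + 2 = 4, so Z = 2.
Z = 2 is helium, so the species is He-3.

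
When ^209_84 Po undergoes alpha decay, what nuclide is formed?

Alpha decay: mass number changes by -4, atomic number by -2.
A: 209 − 4 = 205; Z: 84 − 2 = 82.
Z = 82 is lead, so the daughter is ^205_82 Pb.

Pb-205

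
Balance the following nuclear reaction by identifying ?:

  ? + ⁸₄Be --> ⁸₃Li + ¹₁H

Conserve mass number: A + 8 = 8 + 1, so A = 1.
Conserve atomic number: Z + 4 = 3 + 1, so Z = 0.
A = 1 and Z = 0 is ¹₀n — a neutron.

neutron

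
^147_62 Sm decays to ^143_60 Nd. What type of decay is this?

ΔA = 143 − 147 = -4; ΔZ = 60 − 62 = -2.
A drops by 4 and Z drops by 2 — the signature of alpha emission.

alpha decay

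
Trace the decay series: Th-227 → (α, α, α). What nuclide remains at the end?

Start: (A, Z) = (227, 90).
After α: (223, 88).
After α: (219, 86).
After α: (215, 84).
Z = 84 is polonium.

Po-215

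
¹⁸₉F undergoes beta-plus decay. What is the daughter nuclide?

Beta-plus decay: mass number changes by +0, atomic number by -1.
A: 18 = 18; Z: 9 − 1 = 8.
Z = 8 is oxygen, so the daughter is ¹⁸₈O.

O-18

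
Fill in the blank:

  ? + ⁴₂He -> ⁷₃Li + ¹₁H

Conserve mass number: A + 4 = 7 + 1, so A = 4.
Conserve atomic number: Z + 2 = 3 + 1, so Z = 2.
A = 4 and Z = 2 is ⁴₂He — an alpha particle.

alpha particle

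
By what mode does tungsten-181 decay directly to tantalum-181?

ΔA = 181 − 181 = 0; ΔZ = 73 − 74 = -1.
A is unchanged and Z drops by 1 — a proton has become a neutron (β⁺ emission or electron capture).

beta-plus decay or electron capture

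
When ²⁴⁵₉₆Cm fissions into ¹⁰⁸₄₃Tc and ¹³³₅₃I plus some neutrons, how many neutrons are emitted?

Conserve mass number: 245 = 108 + 133 + k, so k = 245 − 241 = 4.
Check atomic number: 96 = 43 + 53 + 0 = 96. ✓

4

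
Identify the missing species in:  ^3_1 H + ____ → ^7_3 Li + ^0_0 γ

alpha particle

Conserve mass number: 3 + A = 7 + 0, so A = 4.
Conserve atomic number: 1 + Z = 3 + 0, so Z = 2.
A = 4 and Z = 2 is ^4_2 He — an alpha particle.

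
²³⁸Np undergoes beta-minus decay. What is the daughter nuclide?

Pu-238

Beta-minus decay: mass number changes by +0, atomic number by +1.
A: 238 = 238; Z: 93 + 1 = 94.
Z = 94 is plutonium, so the daughter is ²³⁸Pu.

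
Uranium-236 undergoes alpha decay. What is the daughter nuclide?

Th-232

Alpha decay: mass number changes by -4, atomic number by -2.
A: 236 − 4 = 232; Z: 92 − 2 = 90.
Z = 90 is thorium, so the daughter is thorium-232.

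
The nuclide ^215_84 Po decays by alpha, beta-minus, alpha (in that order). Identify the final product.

Tl-207

Start: (A, Z) = (215, 84).
After α: (211, 82).
After β⁻: (211, 83).
After α: (207, 81).
Z = 81 is thallium.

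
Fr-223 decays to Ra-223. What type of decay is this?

beta-minus decay

ΔA = 223 − 223 = 0; ΔZ = 88 − 87 = +1.
A is unchanged and Z rises by 1 — a neutron has become a proton (β⁻ decay).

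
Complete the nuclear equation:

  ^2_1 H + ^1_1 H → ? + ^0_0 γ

He-3

Conserve mass number: 2 + 1 = A + 0, so A = 3.
Conserve atomic number: 1 + 1 = Z + 0, so Z = 2.
Z = 2 is helium, so the species is ^3_2 He.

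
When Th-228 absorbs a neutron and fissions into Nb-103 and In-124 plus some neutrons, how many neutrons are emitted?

2

Conserve mass number: 229 = 103 + 124 + k, so k = 229 − 227 = 2.
Check atomic number: 90 = 41 + 49 + 0 = 90. ✓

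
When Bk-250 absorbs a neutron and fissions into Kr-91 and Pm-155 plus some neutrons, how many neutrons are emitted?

Conserve mass number: 251 = 91 + 155 + k, so k = 251 − 246 = 5.
Check atomic number: 97 = 36 + 61 + 0 = 97. ✓

5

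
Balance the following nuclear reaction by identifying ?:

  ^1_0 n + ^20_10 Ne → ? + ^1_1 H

F-20

Conserve mass number: 1 + 20 = A + 1, so A = 20.
Conserve atomic number: 0 + 10 = Z + 1, so Z = 9.
Z = 9 is fluorine, so the species is ^20_9 F.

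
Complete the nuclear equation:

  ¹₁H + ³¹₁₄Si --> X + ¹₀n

P-31

Conserve mass number: 1 + 31 = A + 1, so A = 31.
Conserve atomic number: 1 + 14 = Z + 0, so Z = 15.
Z = 15 is phosphorus, so the species is ³¹₁₅P.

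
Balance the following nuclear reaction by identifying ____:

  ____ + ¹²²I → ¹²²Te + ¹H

neutron

Conserve mass number: A + 122 = 122 + 1, so A = 1.
Conserve atomic number: Z + 53 = 52 + 1, so Z = 0.
A = 1 and Z = 0 is ¹n — a neutron.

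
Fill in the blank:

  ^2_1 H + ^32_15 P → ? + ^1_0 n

S-33

Conserve mass number: 2 + 32 = A + 1, so A = 33.
Conserve atomic number: 1 + 15 = Z + 0, so Z = 16.
Z = 16 is sulfur, so the species is ^33_16 S.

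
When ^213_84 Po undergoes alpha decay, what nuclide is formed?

Alpha decay: mass number changes by -4, atomic number by -2.
A: 213 − 4 = 209; Z: 84 − 2 = 82.
Z = 82 is lead, so the daughter is ^209_82 Pb.

Pb-209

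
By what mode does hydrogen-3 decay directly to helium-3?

beta-minus decay

ΔA = 3 − 3 = 0; ΔZ = 2 − 1 = +1.
A is unchanged and Z rises by 1 — a neutron has become a proton (β⁻ decay).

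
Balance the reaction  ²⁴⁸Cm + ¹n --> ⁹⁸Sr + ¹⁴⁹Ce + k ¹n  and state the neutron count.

2

Conserve mass number: 249 = 98 + 149 + k, so k = 249 − 247 = 2.
Check atomic number: 96 = 38 + 58 + 0 = 96. ✓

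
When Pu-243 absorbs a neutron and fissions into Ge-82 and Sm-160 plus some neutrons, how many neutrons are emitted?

2

Conserve mass number: 244 = 82 + 160 + k, so k = 244 − 242 = 2.
Check atomic number: 94 = 32 + 62 + 0 = 94. ✓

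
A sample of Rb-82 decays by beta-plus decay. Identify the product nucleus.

Beta-plus decay: mass number changes by +0, atomic number by -1.
A: 82 = 82; Z: 37 − 1 = 36.
Z = 36 is krypton, so the daughter is Kr-82.

Kr-82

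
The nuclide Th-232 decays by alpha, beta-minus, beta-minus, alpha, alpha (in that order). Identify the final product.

Start: (A, Z) = (232, 90).
After α: (228, 88).
After β⁻: (228, 89).
After β⁻: (228, 90).
After α: (224, 88).
After α: (220, 86).
Z = 86 is radon.

Rn-220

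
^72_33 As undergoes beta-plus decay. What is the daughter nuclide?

Ge-72

Beta-plus decay: mass number changes by +0, atomic number by -1.
A: 72 = 72; Z: 33 − 1 = 32.
Z = 32 is germanium, so the daughter is ^72_32 Ge.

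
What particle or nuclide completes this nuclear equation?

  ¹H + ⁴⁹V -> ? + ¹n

Cr-49

Conserve mass number: 1 + 49 = A + 1, so A = 49.
Conserve atomic number: 1 + 23 = Z + 0, so Z = 24.
Z = 24 is chromium, so the species is ⁴⁹Cr.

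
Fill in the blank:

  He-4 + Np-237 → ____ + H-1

Pu-240

Conserve mass number: 4 + 237 = A + 1, so A = 240.
Conserve atomic number: 2 + 93 = Z + 1, so Z = 94.
Z = 94 is plutonium, so the species is Pu-240.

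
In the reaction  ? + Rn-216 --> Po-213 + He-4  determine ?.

Conserve mass number: A + 216 = 213 + 4, so A = 1.
Conserve atomic number: Z + 86 = 84 + 2, so Z = 0.
A = 1 and Z = 0 is n — a neutron.

neutron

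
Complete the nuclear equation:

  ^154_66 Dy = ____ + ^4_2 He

Conserve mass number: 154 = A + 4, so A = 150.
Conserve atomic number: 66 = Z + 2, so Z = 64.
Z = 64 is gadolinium, so the species is ^150_64 Gd.

Gd-150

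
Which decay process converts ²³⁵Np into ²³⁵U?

ΔA = 235 − 235 = 0; ΔZ = 92 − 93 = -1.
A is unchanged and Z drops by 1 — a proton has become a neutron (β⁺ emission or electron capture).

beta-plus decay or electron capture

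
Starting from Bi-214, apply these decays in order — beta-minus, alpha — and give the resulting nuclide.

Pb-210

Start: (A, Z) = (214, 83).
After β⁻: (214, 84).
After α: (210, 82).
Z = 82 is lead.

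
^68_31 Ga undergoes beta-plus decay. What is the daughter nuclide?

Zn-68

Beta-plus decay: mass number changes by +0, atomic number by -1.
A: 68 = 68; Z: 31 − 1 = 30.
Z = 30 is zinc, so the daughter is ^68_30 Zn.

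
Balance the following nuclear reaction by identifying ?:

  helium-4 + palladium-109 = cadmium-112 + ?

neutron

Conserve mass number: 4 + 109 = 112 + A, so A = 1.
Conserve atomic number: 2 + 46 = 48 + Z, so Z = 0.
A = 1 and Z = 0 is neutron — a neutron.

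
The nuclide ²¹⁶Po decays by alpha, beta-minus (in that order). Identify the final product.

Bi-212

Start: (A, Z) = (216, 84).
After α: (212, 82).
After β⁻: (212, 83).
Z = 83 is bismuth.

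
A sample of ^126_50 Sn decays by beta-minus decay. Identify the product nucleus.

Sb-126

Beta-minus decay: mass number changes by +0, atomic number by +1.
A: 126 = 126; Z: 50 + 1 = 51.
Z = 51 is antimony, so the daughter is ^126_51 Sb.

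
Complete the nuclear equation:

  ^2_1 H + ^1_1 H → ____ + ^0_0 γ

Conserve mass number: 2 + 1 = A + 0, so A = 3.
Conserve atomic number: 1 + 1 = Z + 0, so Z = 2.
Z = 2 is helium, so the species is ^3_2 He.

He-3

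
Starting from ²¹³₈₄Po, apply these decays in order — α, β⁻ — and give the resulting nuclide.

Start: (A, Z) = (213, 84).
After α: (209, 82).
After β⁻: (209, 83).
Z = 83 is bismuth.

Bi-209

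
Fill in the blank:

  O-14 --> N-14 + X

positron

Conserve mass number: 14 = 14 + A, so A = 0.
Conserve atomic number: 8 = 7 + Z, so Z = 1.
A = 0 and Z = 1 is e⁺ — a positron.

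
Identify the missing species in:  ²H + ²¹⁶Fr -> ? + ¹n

Conserve mass number: 2 + 216 = A + 1, so A = 217.
Conserve atomic number: 1 + 87 = Z + 0, so Z = 88.
Z = 88 is radium, so the species is ²¹⁷Ra.

Ra-217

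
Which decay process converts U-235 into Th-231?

alpha decay

ΔA = 231 − 235 = -4; ΔZ = 90 − 92 = -2.
A drops by 4 and Z drops by 2 — the signature of alpha emission.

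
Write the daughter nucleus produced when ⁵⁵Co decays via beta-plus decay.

Beta-plus decay: mass number changes by +0, atomic number by -1.
A: 55 = 55; Z: 27 − 1 = 26.
Z = 26 is iron, so the daughter is ⁵⁵Fe.

Fe-55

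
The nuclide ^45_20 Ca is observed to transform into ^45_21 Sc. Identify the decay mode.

ΔA = 45 − 45 = 0; ΔZ = 21 − 20 = +1.
A is unchanged and Z rises by 1 — a neutron has become a proton (β⁻ decay).

beta-minus decay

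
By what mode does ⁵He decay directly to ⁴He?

neutron emission

ΔA = 4 − 5 = -1; ΔZ = 2 − 2 = +0.
A drops by 1 with Z unchanged — a neutron was emitted.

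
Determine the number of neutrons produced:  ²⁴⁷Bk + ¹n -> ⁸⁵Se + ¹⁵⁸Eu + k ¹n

5

Conserve mass number: 248 = 85 + 158 + k, so k = 248 − 243 = 5.
Check atomic number: 97 = 34 + 63 + 0 = 97. ✓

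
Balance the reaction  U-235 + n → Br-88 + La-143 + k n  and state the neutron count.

Conserve mass number: 236 = 88 + 143 + k, so k = 236 − 231 = 5.
Check atomic number: 92 = 35 + 57 + 0 = 92. ✓

5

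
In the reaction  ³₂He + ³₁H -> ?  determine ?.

Li-6

Conserve mass number: 3 + 3 = A, so A = 6.
Conserve atomic number: 2 + 1 = Z, so Z = 3.
Z = 3 is lithium, so the species is ⁶₃Li.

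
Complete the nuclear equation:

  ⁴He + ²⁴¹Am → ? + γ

Bk-245

Conserve mass number: 4 + 241 = A + 0, so A = 245.
Conserve atomic number: 2 + 95 = Z + 0, so Z = 97.
Z = 97 is berkelium, so the species is ²⁴⁵Bk.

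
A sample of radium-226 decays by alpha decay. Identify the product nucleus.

Rn-222

Alpha decay: mass number changes by -4, atomic number by -2.
A: 226 − 4 = 222; Z: 88 − 2 = 86.
Z = 86 is radon, so the daughter is radon-222.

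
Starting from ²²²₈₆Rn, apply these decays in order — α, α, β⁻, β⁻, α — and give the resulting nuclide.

Pb-210

Start: (A, Z) = (222, 86).
After α: (218, 84).
After α: (214, 82).
After β⁻: (214, 83).
After β⁻: (214, 84).
After α: (210, 82).
Z = 82 is lead.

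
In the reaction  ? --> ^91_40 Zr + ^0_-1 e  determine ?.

Y-91

Conserve mass number: A = 91 + 0, so A = 91.
Conserve atomic number: Z = 40 − 1, so Z = 39.
Z = 39 is yttrium, so the species is ^91_39 Y.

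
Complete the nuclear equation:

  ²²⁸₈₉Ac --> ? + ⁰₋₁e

Th-228

Conserve mass number: 228 = A + 0, so A = 228.
Conserve atomic number: 89 = Z − 1, so Z = 90.
Z = 90 is thorium, so the species is ²²⁸₉₀Th.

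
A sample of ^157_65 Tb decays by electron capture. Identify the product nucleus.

Electron capture: mass number changes by +0, atomic number by -1.
A: 157 = 157; Z: 65 − 1 = 64.
Z = 64 is gadolinium, so the daughter is ^157_64 Gd.

Gd-157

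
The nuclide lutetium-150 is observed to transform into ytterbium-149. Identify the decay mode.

ΔA = 149 − 150 = -1; ΔZ = 70 − 71 = -1.
A drops by 1 and Z drops by 1 — a proton was emitted.

proton emission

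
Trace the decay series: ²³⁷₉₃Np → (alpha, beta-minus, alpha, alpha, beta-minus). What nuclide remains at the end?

Start: (A, Z) = (237, 93).
After α: (233, 91).
After β⁻: (233, 92).
After α: (229, 90).
After α: (225, 88).
After β⁻: (225, 89).
Z = 89 is actinium.

Ac-225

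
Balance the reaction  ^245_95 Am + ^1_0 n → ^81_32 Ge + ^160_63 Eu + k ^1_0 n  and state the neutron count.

5

Conserve mass number: 246 = 81 + 160 + k, so k = 246 − 241 = 5.
Check atomic number: 95 = 32 + 63 + 0 = 95. ✓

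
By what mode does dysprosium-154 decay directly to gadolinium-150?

alpha decay

ΔA = 150 − 154 = -4; ΔZ = 64 − 66 = -2.
A drops by 4 and Z drops by 2 — the signature of alpha emission.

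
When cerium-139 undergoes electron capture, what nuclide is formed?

La-139

Electron capture: mass number changes by +0, atomic number by -1.
A: 139 = 139; Z: 58 − 1 = 57.
Z = 57 is lanthanum, so the daughter is lanthanum-139.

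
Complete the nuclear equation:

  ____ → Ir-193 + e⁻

Conserve mass number: A = 193 + 0, so A = 193.
Conserve atomic number: Z = 77 − 1, so Z = 76.
Z = 76 is osmium, so the species is Os-193.

Os-193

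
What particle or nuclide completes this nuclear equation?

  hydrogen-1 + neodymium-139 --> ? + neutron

Pm-139

Conserve mass number: 1 + 139 = A + 1, so A = 139.
Conserve atomic number: 1 + 60 = Z + 0, so Z = 61.
Z = 61 is promethium, so the species is promethium-139.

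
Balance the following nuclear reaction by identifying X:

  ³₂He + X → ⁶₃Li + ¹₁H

Conserve mass number: 3 + A = 6 + 1, so A = 4.
Conserve atomic number: 2 + Z = 3 + 1, so Z = 2.
A = 4 and Z = 2 is ⁴₂He — an alpha particle.

alpha particle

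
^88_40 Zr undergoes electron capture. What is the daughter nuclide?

Electron capture: mass number changes by +0, atomic number by -1.
A: 88 = 88; Z: 40 − 1 = 39.
Z = 39 is yttrium, so the daughter is ^88_39 Y.

Y-88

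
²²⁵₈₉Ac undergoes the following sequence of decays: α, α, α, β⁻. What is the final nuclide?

Start: (A, Z) = (225, 89).
After α: (221, 87).
After α: (217, 85).
After α: (213, 83).
After β⁻: (213, 84).
Z = 84 is polonium.

Po-213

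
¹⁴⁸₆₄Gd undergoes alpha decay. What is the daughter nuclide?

Sm-144

Alpha decay: mass number changes by -4, atomic number by -2.
A: 148 − 4 = 144; Z: 64 − 2 = 62.
Z = 62 is samarium, so the daughter is ¹⁴⁴₆₂Sm.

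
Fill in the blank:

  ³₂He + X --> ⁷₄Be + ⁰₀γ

alpha particle

Conserve mass number: 3 + A = 7 + 0, so A = 4.
Conserve atomic number: 2 + Z = 4 + 0, so Z = 2.
A = 4 and Z = 2 is ⁴₂He — an alpha particle.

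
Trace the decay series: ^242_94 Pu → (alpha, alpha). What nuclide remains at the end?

Start: (A, Z) = (242, 94).
After α: (238, 92).
After α: (234, 90).
Z = 90 is thorium.

Th-234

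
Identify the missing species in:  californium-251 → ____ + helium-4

Cm-247

Conserve mass number: 251 = A + 4, so A = 247.
Conserve atomic number: 98 = Z + 2, so Z = 96.
Z = 96 is curium, so the species is curium-247.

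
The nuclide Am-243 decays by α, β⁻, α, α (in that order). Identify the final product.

Start: (A, Z) = (243, 95).
After α: (239, 93).
After β⁻: (239, 94).
After α: (235, 92).
After α: (231, 90).
Z = 90 is thorium.

Th-231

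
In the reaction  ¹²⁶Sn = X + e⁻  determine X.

Conserve mass number: 126 = A + 0, so A = 126.
Conserve atomic number: 50 = Z − 1, so Z = 51.
Z = 51 is antimony, so the species is ¹²⁶Sb.

Sb-126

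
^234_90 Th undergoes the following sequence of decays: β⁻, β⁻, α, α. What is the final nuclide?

Start: (A, Z) = (234, 90).
After β⁻: (234, 91).
After β⁻: (234, 92).
After α: (230, 90).
After α: (226, 88).
Z = 88 is radium.

Ra-226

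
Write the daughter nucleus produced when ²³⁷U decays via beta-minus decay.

Np-237

Beta-minus decay: mass number changes by +0, atomic number by +1.
A: 237 = 237; Z: 92 + 1 = 93.
Z = 93 is neptunium, so the daughter is ²³⁷Np.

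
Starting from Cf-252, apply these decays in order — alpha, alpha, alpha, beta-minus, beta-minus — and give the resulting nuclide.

Pu-240

Start: (A, Z) = (252, 98).
After α: (248, 96).
After α: (244, 94).
After α: (240, 92).
After β⁻: (240, 93).
After β⁻: (240, 94).
Z = 94 is plutonium.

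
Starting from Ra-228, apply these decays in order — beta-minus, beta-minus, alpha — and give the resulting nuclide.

Ra-224

Start: (A, Z) = (228, 88).
After β⁻: (228, 89).
After β⁻: (228, 90).
After α: (224, 88).
Z = 88 is radium.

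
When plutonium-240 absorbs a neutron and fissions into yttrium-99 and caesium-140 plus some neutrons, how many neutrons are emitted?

2

Conserve mass number: 241 = 99 + 140 + k, so k = 241 − 239 = 2.
Check atomic number: 94 = 39 + 55 + 0 = 94. ✓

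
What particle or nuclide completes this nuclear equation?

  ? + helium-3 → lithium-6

Conserve mass number: A + 3 = 6, so A = 3.
Conserve atomic number: Z + 2 = 3, so Z = 1.
A = 3 and Z = 1 is hydrogen-3 — a triton.

triton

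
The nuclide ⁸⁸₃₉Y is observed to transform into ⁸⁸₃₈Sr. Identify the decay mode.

beta-plus decay or electron capture

ΔA = 88 − 88 = 0; ΔZ = 38 − 39 = -1.
A is unchanged and Z drops by 1 — a proton has become a neutron (β⁺ emission or electron capture).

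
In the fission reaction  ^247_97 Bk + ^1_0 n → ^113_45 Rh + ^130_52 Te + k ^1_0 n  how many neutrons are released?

Conserve mass number: 248 = 113 + 130 + k, so k = 248 − 243 = 5.
Check atomic number: 97 = 45 + 52 + 0 = 97. ✓

5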